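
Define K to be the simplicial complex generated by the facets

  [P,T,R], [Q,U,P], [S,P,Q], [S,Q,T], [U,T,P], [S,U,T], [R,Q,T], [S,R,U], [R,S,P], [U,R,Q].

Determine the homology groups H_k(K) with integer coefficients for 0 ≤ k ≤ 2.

H_0 = Z,  H_1 = Z/2Z,  H_2 = 0.

K has 6 vertices, 15 edges, 10 triangles.
rank ∂_0 = 0, rank ∂_1 = 5 ⇒ b_0 = 6 − 0 − 5 = 1; all invariant factors of ∂_1 are 1 so no torsion. So H_0 ≅ Z.
rank ∂_1 = 5, rank ∂_2 = 10 ⇒ b_1 = 15 − 5 − 10 = 0; ∂_2 has invariant factor(s) [2] giving torsion. So H_1 ≅ Z/2Z.
rank ∂_2 = 10, rank ∂_3 = 0 ⇒ b_2 = 10 − 10 − 0 = 0. So H_2 ≅ 0.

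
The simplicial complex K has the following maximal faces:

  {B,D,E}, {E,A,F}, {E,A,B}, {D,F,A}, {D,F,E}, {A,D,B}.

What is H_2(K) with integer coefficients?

H_2 ≅ Z.

Order the vertices as A < B < D < E < F. Listing each simplex with vertices in this order, K has dimension 2 with simplices:

  0-simplices (5): A, B, D, E, F
  1-simplices (9): AB, AD, AE, AF, BD, BE, DE, DF, EF
  2-simplices (6): ABD, ABE, ADF, AEF, BDE, DEF

giving chain groups C_0 ≅ Z^5, C_1 ≅ Z^9, C_2 ≅ Z^6.

Boundary ∂_1: C_1 → C_0 maps an edge to its endpoints' difference, ∂[p,q] = q − p.
The resulting 5×9 matrix has rank 4, and its Smith normal form has invariant factors (1,1,1,1).

The boundary map ∂_2: C_2 → C_1 acts by ∂[p,q,r] = [q,r] − [p,r] + [p,q]. For instance
  ∂ABD = BD − AD + AB,
  ∂BDE = DE − BE + BD.
The resulting 9×6 matrix has rank 5, and its Smith normal form has invariant factors (1,1,1,1,1).

From H_k ≅ ker(∂_k) / im(∂_{k+1}) we obtain:

  H_2: rank ker ∂_2 − rank ∂_3 = (6 − 5) − 0 = 1, and there is no ∂_3, so H_2 ≅ Z.

(K is a triangulation of the 2-sphere S^2.)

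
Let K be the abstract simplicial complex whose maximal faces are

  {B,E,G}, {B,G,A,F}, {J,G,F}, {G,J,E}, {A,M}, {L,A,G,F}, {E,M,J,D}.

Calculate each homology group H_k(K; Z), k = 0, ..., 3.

H_0 ≅ Z,  H_1 ≅ Z,  H_2 = 0,  H_3 = 0.

We work with the vertex ordering A < B < D < E < F < G < J < L < M. The simplices of K, each written with vertices in increasing order, are:

  0-simplices (9): A, B, D, E, F, G, J, L, M
  1-simplices (20): AB, AF, AG, AL, AM, BE, BF, BG, DE, DJ, DM, EG, EJ, EM, FG, FJ, FL, GJ, GL, JM
  2-simplices (14): ABF, ABG, AFG, AFL, AGL, BEG, BFG, DEJ, DEM, DJM, EGJ, EJM, FGJ, FGL
  3-simplices (3): ABFG, AFGL, DEJM

so the chain groups are C_0 ≅ Z^9, C_1 ≅ Z^20, C_2 ≅ Z^14, C_3 ≅ Z^3.

∂_1: C_1 → C_0 is given by ∂[p,q] = [q] − [p]. For instance
  ∂EM = M − E.
As a 9×20 matrix over Z this has rank 8, with invariant factors (1,1,1,1,1,1,1,1).

The boundary map ∂_2: C_2 → C_1 sends each 2-simplex [p,q,r] to [q,r] − [p,r] + [p,q]. For instance
  ∂ABF = BF − AF + AB,
  ∂BEG = EG − BG + BE.
As a 20×14 matrix over Z this has rank 11, with invariant factors (1,1,1,1,1,1,1,1,1,1,1).

∂_3: C_3 → C_2 sends each 3-simplex σ to the alternating sum Σ_i (−1)^i (σ with its i-th vertex removed). For instance
  ∂DEJM = EJM − DJM + DEM − DEJ,
  ∂ABFG = BFG − AFG + ABG − ABF.
The resulting 14×3 matrix has rank 3, and its Smith normal form has invariant factors (1,1,1).

Now H_k = ker ∂_k / im ∂_{k+1}, so:

  H_0: rank C_0 − rank ∂_1 = 9 − 8 = 1, and the invariant factors of ∂_1 are all 1, so H_0 = Z.
  H_1: rank ker ∂_1 − rank ∂_2 = (20 − 8) − 11 = 1, and the invariant factors of ∂_2 are all 1, so H_1 = Z.
  H_2: rank ker ∂_2 − rank ∂_3 = (14 − 11) − 3 = 0, and the invariant factors of ∂_3 are all 1, so H_2 = 0.
  H_3: rank ker ∂_3 − rank ∂_4 = (3 − 3) − 0 = 0, and there is no ∂_4, so H_3 = 0.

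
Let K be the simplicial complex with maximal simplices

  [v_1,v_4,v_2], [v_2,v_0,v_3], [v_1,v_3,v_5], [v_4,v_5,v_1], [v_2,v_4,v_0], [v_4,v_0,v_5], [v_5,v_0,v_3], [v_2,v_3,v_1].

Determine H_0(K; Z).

H_0 = Z.

Take the total order v_0 < v_1 < v_2 < v_3 < v_4 < v_5 on the vertex set. Then K (dimension 2) consists of the simplices:

  0-simplices (6): [v_0], [v_1], [v_2], [v_3], [v_4], [v_5]
  1-simplices (12): [v_0,v_2], [v_0,v_3], [v_0,v_4], [v_0,v_5], [v_1,v_2], [v_1,v_3], [v_1,v_4], [v_1,v_5], [v_2,v_3], [v_2,v_4], [v_3,v_5], [v_4,v_5]
  2-simplices (8): [v_0,v_2,v_3], [v_0,v_2,v_4], [v_0,v_3,v_5], [v_0,v_4,v_5], [v_1,v_2,v_3], [v_1,v_2,v_4], [v_1,v_3,v_5], [v_1,v_4,v_5]

Hence C_0 ≅ Z^6, C_1 ≅ Z^12, C_2 ≅ Z^8.

Boundary ∂_1: C_1 → C_0 sends each edge [p,q] (with p < q) to q − p.
As a 6×12 matrix over Z this has rank 5, with invariant factors (1,1,1,1,1).

Boundary ∂_2: C_2 → C_1 acts by ∂[p,q,r] = [q,r] − [p,r] + [p,q]. For instance
  ∂[v_1,v_4,v_5] = [v_4,v_5] − [v_1,v_5] + [v_1,v_4],
  ∂[v_1,v_2,v_3] = [v_2,v_3] − [v_1,v_3] + [v_1,v_2].
The resulting 12×8 matrix has rank 7, and its Smith normal form has invariant factors (1,1,1,1,1,1,1).

Now H_k = ker ∂_k / im ∂_{k+1}, so:

  H_0: rank C_0 − rank ∂_1 = 6 − 5 = 1, and the invariant factors of ∂_1 are all 1, so H_0 = Z.

(K is a triangulation of the 2-sphere S^2.)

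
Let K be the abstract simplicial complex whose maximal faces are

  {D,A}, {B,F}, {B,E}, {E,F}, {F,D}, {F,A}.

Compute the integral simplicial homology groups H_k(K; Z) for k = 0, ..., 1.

H_0 = Z,  H_1 = Z^2.

Take the total order A < B < D < E < F on the vertex set. Then K (dimension 1) consists of the simplices:

  0-simplices (5): A, B, D, E, F
  1-simplices (6): AD, AF, BE, BF, DF, EF

giving chain groups C_0 ≅ Z^5, C_1 ≅ Z^6.

∂_1: C_1 → C_0 maps an edge to its endpoints' difference, ∂[p,q] = q − p. For instance
  ∂DF = F − D.
The 5×6 boundary matrix has rank 4 and Smith normal form diag(1,1,1,1).

From H_k ≅ ker(∂_k) / im(∂_{k+1}) we obtain:

  H_0: rank C_0 − rank ∂_1 = 5 − 4 = 1, and the invariant factors of ∂_1 are all 1, so H_0 ≅ Z.
  H_1: rank ker ∂_1 − rank ∂_2 = (6 − 4) − 0 = 2, and there is no ∂_2, so H_1 ≅ Z^2.

As a check, the Euler characteristic is 5 − 6 = -1, which agrees with 1 − 2 = -1.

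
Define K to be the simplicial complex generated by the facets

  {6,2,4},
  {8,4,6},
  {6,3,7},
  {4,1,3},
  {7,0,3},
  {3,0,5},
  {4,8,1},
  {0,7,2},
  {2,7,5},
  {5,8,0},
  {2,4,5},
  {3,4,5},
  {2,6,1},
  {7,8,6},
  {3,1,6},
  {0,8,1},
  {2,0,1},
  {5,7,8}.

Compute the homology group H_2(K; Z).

Take the total order 0 < 1 < 2 < 3 < 4 < 5 < 6 < 7 < 8 on the vertex set. Then K (dimension 2) consists of the simplices:

  0-simplices (9): [0], [1], [2], [3], [4], [5], [6], [7], [8]
  1-simplices (27): (27 of them)
  2-simplices (18): [0,1,2], [0,1,8], [0,2,7], [0,3,5], [0,3,7], [0,5,8], [1,2,6], [1,3,4], [1,3,6], [1,4,8], [2,4,5], [2,4,6], [2,5,7], [3,4,5], [3,6,7], [4,6,8], [5,7,8], [6,7,8]

Hence C_0 ≅ Z^9, C_1 ≅ Z^27, C_2 ≅ Z^18.

∂_1: C_1 → C_0 sends each edge [p,q] (with p < q) to q − p.
This gives a 9×27 integer matrix of rank 8; reducing to Smith normal form yields diagonal entries (1,1,1,1,1,1,1,1).

The boundary map ∂_2: C_2 → C_1 acts by ∂[p,q,r] = [q,r] − [p,r] + [p,q]. For instance
  ∂[2,4,6] = [4,6] − [2,6] + [2,4],
  ∂[1,3,6] = [3,6] − [1,6] + [1,3].
The resulting 27×18 matrix has rank 18, and its Smith normal form has invariant factors (1,1,1,1,1,1,1,1,1,1,1,1,1,1,1,1,1,2).

Reading off H_k = ker ∂_k / im ∂_{k+1}:

  H_2: rank ker ∂_2 − rank ∂_3 = (18 − 18) − 0 = 0, and there is no ∂_3, so H_2 = 0.

(K is a triangulation of the Klein bottle.)

H_2 = 0.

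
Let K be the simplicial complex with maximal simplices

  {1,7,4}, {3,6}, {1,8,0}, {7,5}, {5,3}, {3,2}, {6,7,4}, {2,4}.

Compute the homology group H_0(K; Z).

H_0 ≅ Z.

We work with the vertex ordering 0 < 1 < 2 < 3 < 4 < 5 < 6 < 7 < 8. The simplices of K, each written with vertices in increasing order, are:

  0-simplices (9): [0], [1], [2], [3], [4], [5], [6], [7], [8]
  1-simplices (13): [0,1], [0,8], [1,4], [1,7], [1,8], [2,3], [2,4], [3,5], [3,6], [4,6], [4,7], [5,7], [6,7]
  2-simplices (3): [0,1,8], [1,4,7], [4,6,7]

Hence C_0 ≅ Z^9, C_1 ≅ Z^13, C_2 ≅ Z^3.

∂_1: C_1 → C_0 sends each edge [p,q] (with p < q) to q − p.
This gives a 9×13 integer matrix of rank 8; reducing to Smith normal form yields diagonal entries (1,1,1,1,1,1,1,1).

Boundary ∂_2: C_2 → C_1 acts by ∂[p,q,r] = [q,r] − [p,r] + [p,q]. For instance
  ∂[1,4,7] = [4,7] − [1,7] + [1,4],
  ∂[4,6,7] = [6,7] − [4,7] + [4,6].
The 13×3 boundary matrix has rank 3 and Smith normal form diag(1,1,1).

Reading off H_k = ker ∂_k / im ∂_{k+1}:

  H_0: rank C_0 − rank ∂_1 = 9 − 8 = 1, and the invariant factors of ∂_1 are all 1, so H_0 = Z.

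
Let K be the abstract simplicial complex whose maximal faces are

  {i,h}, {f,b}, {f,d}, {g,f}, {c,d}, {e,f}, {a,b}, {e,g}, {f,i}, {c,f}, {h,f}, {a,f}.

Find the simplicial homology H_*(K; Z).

H_0 ≅ Z,  H_1 ≅ Z^4.

Take the total order a < b < c < d < e < f < g < h < i on the vertex set. Then K (dimension 1) consists of the simplices:

  0-simplices (9): a, b, c, d, e, f, g, h, i
  1-simplices (12): ab, af, bf, cd, cf, df, ef, eg, fg, fh, fi, hi

so the chain groups are C_0 ≅ Z^9, C_1 ≅ Z^12.

Boundary ∂_1: C_1 → C_0 sends each edge [p,q] (with p < q) to q − p.
This gives a 9×12 integer matrix of rank 8; reducing to Smith normal form yields diagonal entries (1,1,1,1,1,1,1,1).

Reading off H_k = ker ∂_k / im ∂_{k+1}:

  H_0: rank C_0 − rank ∂_1 = 9 − 8 = 1, and the invariant factors of ∂_1 are all 1, so H_0 = Z.
  H_1: rank ker ∂_1 − rank ∂_2 = (12 − 8) − 0 = 4, and there is no ∂_2, so H_1 = Z^4.

(K is a triangulation of a wedge of 4 circles.)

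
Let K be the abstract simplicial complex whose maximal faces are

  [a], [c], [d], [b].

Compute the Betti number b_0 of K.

We work with the vertex ordering a < b < c < d. The simplices of K, each written with vertices in increasing order, are:

  0-simplices (4): a, b, c, d

so the chain groups are C_0 ≅ Z^4.

Now H_k = ker ∂_k / im ∂_{k+1}, so:

  H_0: rank C_0 − rank ∂_1 = 4 − 0 = 4, and there is no ∂_1, so H_0 ≅ Z^4.

Hence the Betti numbers are b_0 = 4.

b_0 = 4.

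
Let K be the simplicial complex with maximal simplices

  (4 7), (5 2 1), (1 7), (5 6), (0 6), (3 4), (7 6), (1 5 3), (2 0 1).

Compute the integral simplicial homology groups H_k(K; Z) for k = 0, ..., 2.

H_0 ≅ Z,  H_1 ≅ Z^3,  H_2 = 0.

K has 8 vertices, 13 edges, 3 triangles.
rank ∂_0 = 0, rank ∂_1 = 7 ⇒ b_0 = 8 − 0 − 7 = 1; all invariant factors of ∂_1 are 1 so no torsion. So H_0 ≅ Z.
rank ∂_1 = 7, rank ∂_2 = 3 ⇒ b_1 = 13 − 7 − 3 = 3; all invariant factors of ∂_2 are 1 so no torsion. So H_1 ≅ Z^3.
rank ∂_2 = 3, rank ∂_3 = 0 ⇒ b_2 = 3 − 3 − 0 = 0. So H_2 ≅ 0.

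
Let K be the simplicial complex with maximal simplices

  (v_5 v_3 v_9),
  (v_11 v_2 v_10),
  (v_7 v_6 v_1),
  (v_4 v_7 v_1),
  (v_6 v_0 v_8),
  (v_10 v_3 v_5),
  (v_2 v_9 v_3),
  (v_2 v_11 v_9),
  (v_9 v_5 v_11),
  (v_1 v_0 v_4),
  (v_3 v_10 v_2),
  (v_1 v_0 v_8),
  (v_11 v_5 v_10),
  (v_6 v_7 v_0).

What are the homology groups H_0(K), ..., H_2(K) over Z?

Take the total order v_0 < v_1 < v_2 < v_3 < v_4 < v_5 < v_6 < v_7 < v_8 < v_9 < v_10 < v_11 on the vertex set. Then K (dimension 2) consists of the simplices:

  0-simplices (12): [v_0], [v_1], [v_2], [v_3], [v_4], [v_5], [v_6], [v_7], [v_8], [v_9], [v_10], [v_11]
  1-simplices (24): (24 of them)
  2-simplices (14): (14 of them)

so the chain groups are C_0 ≅ Z^12, C_1 ≅ Z^24, C_2 ≅ Z^14.

∂_1: C_1 → C_0 maps an edge to its endpoints' difference, ∂[p,q] = q − p.
The resulting 12×24 matrix has rank 10, and its Smith normal form has invariant factors (1,1,1,1,1,1,1,1,1,1).

The boundary map ∂_2: C_2 → C_1 maps a triangle to the signed sum of its edges. For instance
  ∂[v_1,v_6,v_7] = [v_6,v_7] − [v_1,v_7] + [v_1,v_6],
  ∂[v_0,v_6,v_8] = [v_6,v_8] − [v_0,v_8] + [v_0,v_6].
The 24×14 boundary matrix has rank 13 and Smith normal form diag(1,1,1,1,1,1,1,1,1,1,1,1,1).

Reading off H_k = ker ∂_k / im ∂_{k+1}:

  H_0: rank C_0 − rank ∂_1 = 12 − 10 = 2, and the invariant factors of ∂_1 are all 1, so H_0 ≅ Z^2.
  H_1: rank ker ∂_1 − rank ∂_2 = (24 − 10) − 13 = 1, and the invariant factors of ∂_2 are all 1, so H_1 ≅ Z.
  H_2: rank ker ∂_2 − rank ∂_3 = (14 − 13) − 0 = 1, and there is no ∂_3, so H_2 ≅ Z.

(K is a triangulation of the disjoint union of the cylinder S^1 x I and the 2-sphere S^2.)

H_0 = Z^2,  H_1 = Z,  H_2 = Z.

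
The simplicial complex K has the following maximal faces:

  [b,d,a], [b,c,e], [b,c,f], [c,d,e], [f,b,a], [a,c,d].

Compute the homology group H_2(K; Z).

K has 6 vertices, 12 edges, 6 triangles.
rank ∂_2 = 6, rank ∂_3 = 0 ⇒ b_2 = 6 − 6 − 0 = 0. So H_2 = 0.

H_2 = 0.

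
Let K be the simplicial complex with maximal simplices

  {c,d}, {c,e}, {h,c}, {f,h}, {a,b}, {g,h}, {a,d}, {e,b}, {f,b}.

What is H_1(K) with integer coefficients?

H_1 = Z^2.

Order the vertices as a < b < c < d < e < f < g < h. Listing each simplex with vertices in this order, K has dimension 1 with simplices:

  0-simplices (8): a, b, c, d, e, f, g, h
  1-simplices (9): ab, ad, be, bf, cd, ce, ch, fh, gh

Hence C_0 ≅ Z^8, C_1 ≅ Z^9.

∂_1: C_1 → C_0 sends each edge [p,q] (with p < q) to q − p. For instance
  ∂be = e − b.
As a 8×9 matrix over Z this has rank 7, with invariant factors (1,1,1,1,1,1,1).

Now H_k = ker ∂_k / im ∂_{k+1}, so:

  H_1: rank ker ∂_1 − rank ∂_2 = (9 − 7) − 0 = 2, and there is no ∂_2, so H_1 = Z^2.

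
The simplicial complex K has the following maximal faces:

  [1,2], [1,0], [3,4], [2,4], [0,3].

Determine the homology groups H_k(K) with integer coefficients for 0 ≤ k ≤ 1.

H_0 ≅ Z,  H_1 ≅ Z.

Take the total order 0 < 1 < 2 < 3 < 4 on the vertex set. Then K (dimension 1) consists of the simplices:

  0-simplices (5): [0], [1], [2], [3], [4]
  1-simplices (5): [0,1], [0,3], [1,2], [2,4], [3,4]

so the chain groups are C_0 ≅ Z^5, C_1 ≅ Z^5.

Boundary ∂_1: C_1 → C_0 maps an edge to its endpoints' difference, ∂[p,q] = q − p. For instance
  ∂[1,2] = [2] − [1].
As a 5×5 matrix over Z this has rank 4, with invariant factors (1,1,1,1).

Computing H_k = (kernel of ∂_k) / (image of ∂_{k+1}):

  H_0: rank C_0 − rank ∂_1 = 5 − 4 = 1, and the invariant factors of ∂_1 are all 1, so H_0 = Z.
  H_1: rank ker ∂_1 − rank ∂_2 = (5 − 4) − 0 = 1, and there is no ∂_2, so H_1 = Z.

As a check, the Euler characteristic is 5 − 5 = 0, which agrees with 1 − 1 = 0.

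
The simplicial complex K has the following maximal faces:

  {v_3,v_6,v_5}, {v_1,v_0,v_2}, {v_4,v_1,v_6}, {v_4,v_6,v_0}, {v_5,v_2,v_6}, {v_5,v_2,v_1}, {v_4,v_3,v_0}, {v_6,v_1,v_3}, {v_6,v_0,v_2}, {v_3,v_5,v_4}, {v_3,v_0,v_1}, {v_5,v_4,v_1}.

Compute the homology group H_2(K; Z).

H_2 = 0.

We work with the vertex ordering v_0 < v_1 < v_2 < v_3 < v_4 < v_5 < v_6. The simplices of K, each written with vertices in increasing order, are:

  0-simplices (7): [v_0], [v_1], [v_2], [v_3], [v_4], [v_5], [v_6]
  1-simplices (18): (18 of them)
  2-simplices (12): (12 of them)

Hence C_0 ≅ Z^7, C_1 ≅ Z^18, C_2 ≅ Z^12.

Boundary ∂_1: C_1 → C_0 maps an edge to its endpoints' difference, ∂[p,q] = q − p. For instance
  ∂[v_1,v_4] = [v_4] − [v_1].
The resulting 7×18 matrix has rank 6, and its Smith normal form has invariant factors (1,1,1,1,1,1).

The boundary map ∂_2: C_2 → C_1 maps a triangle to the signed sum of its edges. For instance
  ∂[v_1,v_4,v_6] = [v_4,v_6] − [v_1,v_6] + [v_1,v_4],
  ∂[v_3,v_4,v_5] = [v_4,v_5] − [v_3,v_5] + [v_3,v_4].
This gives a 18×12 integer matrix of rank 12; reducing to Smith normal form yields diagonal entries (1,1,1,1,1,1,1,1,1,1,1,2).

From H_k ≅ ker(∂_k) / im(∂_{k+1}) we obtain:

  H_2: rank ker ∂_2 − rank ∂_3 = (12 − 12) − 0 = 0, and there is no ∂_3, so H_2 = 0.

(K is a triangulation of the real projective plane RP^2.)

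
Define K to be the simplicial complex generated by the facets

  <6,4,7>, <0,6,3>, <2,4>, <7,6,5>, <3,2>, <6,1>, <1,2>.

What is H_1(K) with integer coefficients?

K has 8 vertices, 12 edges, 3 triangles.
rank ∂_1 = 7, rank ∂_2 = 3 ⇒ b_1 = 12 − 7 − 3 = 2; all invariant factors of ∂_2 are 1 so no torsion. So H_1 = Z^2.

H_1 ≅ Z^2.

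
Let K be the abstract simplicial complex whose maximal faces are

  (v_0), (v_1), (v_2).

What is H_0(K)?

We work with the vertex ordering v_0 < v_1 < v_2. The simplices of K, each written with vertices in increasing order, are:

  0-simplices (3): [v_0], [v_1], [v_2]

so the chain groups are C_0 ≅ Z^3.

Now H_k = ker ∂_k / im ∂_{k+1}, so:

  H_0: rank C_0 − rank ∂_1 = 3 − 0 = 3, and there is no ∂_1, so H_0 = Z^3.

(K is a triangulation of a set of 3 points.)

H_0 = Z^3.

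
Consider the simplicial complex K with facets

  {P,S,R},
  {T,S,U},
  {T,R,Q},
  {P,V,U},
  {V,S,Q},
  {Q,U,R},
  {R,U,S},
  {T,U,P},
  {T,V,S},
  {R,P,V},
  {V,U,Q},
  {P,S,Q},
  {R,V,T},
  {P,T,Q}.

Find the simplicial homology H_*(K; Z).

H_0 ≅ Z,  H_1 ≅ Z^2,  H_2 ≅ Z.

K has 7 vertices, 21 edges, 14 triangles.
rank ∂_0 = 0, rank ∂_1 = 6 ⇒ b_0 = 7 − 0 − 6 = 1; all invariant factors of ∂_1 are 1 so no torsion. So H_0 ≅ Z.
rank ∂_1 = 6, rank ∂_2 = 13 ⇒ b_1 = 21 − 6 − 13 = 2; all invariant factors of ∂_2 are 1 so no torsion. So H_1 ≅ Z^2.
rank ∂_2 = 13, rank ∂_3 = 0 ⇒ b_2 = 14 − 13 − 0 = 1. So H_2 ≅ Z.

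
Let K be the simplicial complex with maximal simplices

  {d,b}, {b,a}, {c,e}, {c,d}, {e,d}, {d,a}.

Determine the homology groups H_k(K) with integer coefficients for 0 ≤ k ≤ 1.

K has 5 vertices, 6 edges.
rank ∂_0 = 0, rank ∂_1 = 4 ⇒ b_0 = 5 − 0 − 4 = 1; all invariant factors of ∂_1 are 1 so no torsion. So H_0 ≅ Z.
rank ∂_1 = 4, rank ∂_2 = 0 ⇒ b_1 = 6 − 4 − 0 = 2. So H_1 ≅ Z^2.

H_0 = Z,  H_1 = Z^2.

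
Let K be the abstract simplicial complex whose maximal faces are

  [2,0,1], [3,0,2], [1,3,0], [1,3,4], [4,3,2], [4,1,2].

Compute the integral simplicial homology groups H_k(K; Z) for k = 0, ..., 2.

H_0 = Z,  H_1 = 0,  H_2 = Z.

Take the total order 0 < 1 < 2 < 3 < 4 on the vertex set. Then K (dimension 2) consists of the simplices:

  0-simplices (5): [0], [1], [2], [3], [4]
  1-simplices (9): [0,1], [0,2], [0,3], [1,2], [1,3], [1,4], [2,3], [2,4], [3,4]
  2-simplices (6): [0,1,2], [0,1,3], [0,2,3], [1,2,4], [1,3,4], [2,3,4]

Hence C_0 ≅ Z^5, C_1 ≅ Z^9, C_2 ≅ Z^6.

∂_1: C_1 → C_0 is given by ∂[p,q] = [q] − [p]. For instance
  ∂[2,4] = [4] − [2].
The 5×9 boundary matrix has rank 4 and Smith normal form diag(1,1,1,1).

The boundary map ∂_2: C_2 → C_1 acts by ∂[p,q,r] = [q,r] − [p,r] + [p,q]. For instance
  ∂[0,2,3] = [2,3] − [0,3] + [0,2],
  ∂[0,1,3] = [1,3] − [0,3] + [0,1].
As a 9×6 matrix over Z this has rank 5, with invariant factors (1,1,1,1,1).

From H_k ≅ ker(∂_k) / im(∂_{k+1}) we obtain:

  H_0: rank C_0 − rank ∂_1 = 5 − 4 = 1, and the invariant factors of ∂_1 are all 1, so H_0 ≅ Z.
  H_1: rank ker ∂_1 − rank ∂_2 = (9 − 4) − 5 = 0, and the invariant factors of ∂_2 are all 1, so H_1 ≅ 0.
  H_2: rank ker ∂_2 − rank ∂_3 = (6 − 5) − 0 = 1, and there is no ∂_3, so H_2 ≅ Z.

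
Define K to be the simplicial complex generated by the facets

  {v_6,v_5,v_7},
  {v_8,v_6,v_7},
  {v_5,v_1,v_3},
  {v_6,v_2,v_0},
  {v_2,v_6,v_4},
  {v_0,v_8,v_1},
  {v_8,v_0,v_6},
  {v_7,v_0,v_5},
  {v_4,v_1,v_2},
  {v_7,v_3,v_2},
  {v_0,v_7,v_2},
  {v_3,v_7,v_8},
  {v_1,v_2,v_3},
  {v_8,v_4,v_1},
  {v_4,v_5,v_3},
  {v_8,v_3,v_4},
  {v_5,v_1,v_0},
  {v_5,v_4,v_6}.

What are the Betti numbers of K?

Take the total order v_0 < v_1 < v_2 < v_3 < v_4 < v_5 < v_6 < v_7 < v_8 on the vertex set. Then K (dimension 2) consists of the simplices:

  0-simplices (9): [v_0], [v_1], [v_2], [v_3], [v_4], [v_5], [v_6], [v_7], [v_8]
  1-simplices (27): (27 of them)
  2-simplices (18): (18 of them)

giving chain groups C_0 ≅ Z^9, C_1 ≅ Z^27, C_2 ≅ Z^18.

The boundary map ∂_1: C_1 → C_0 maps an edge to its endpoints' difference, ∂[p,q] = q − p.
The 9×27 boundary matrix has rank 8 and Smith normal form diag(1,1,1,1,1,1,1,1).

∂_2: C_2 → C_1 sends each 2-simplex [p,q,r] to [q,r] − [p,r] + [p,q]. For instance
  ∂[v_0,v_6,v_8] = [v_6,v_8] − [v_0,v_8] + [v_0,v_6],
  ∂[v_6,v_7,v_8] = [v_7,v_8] − [v_6,v_8] + [v_6,v_7].
This gives a 27×18 integer matrix of rank 18; reducing to Smith normal form yields diagonal entries (1,1,1,1,1,1,1,1,1,1,1,1,1,1,1,1,1,2).

From H_k ≅ ker(∂_k) / im(∂_{k+1}) we obtain:

  H_0: rank C_0 − rank ∂_1 = 9 − 8 = 1, and the invariant factors of ∂_1 are all 1, so H_0 ≅ Z.
  H_1: rank ker ∂_1 − rank ∂_2 = (27 − 8) − 18 = 1, and ∂_2 has invariant factor 2 > 1, so H_1 ≅ Z × Z/2.
  H_2: rank ker ∂_2 − rank ∂_3 = (18 − 18) − 0 = 0, and there is no ∂_3, so H_2 ≅ 0.

As a check, the Euler characteristic is 9 − 27 + 18 = 0, which agrees with 1 − 1 + 0 = 0.
(K is a triangulation of the Klein bottle.)

Hence the Betti numbers are b_0 = 1, b_1 = 1, b_2 = 0.

b_0 = 1, b_1 = 1, b_2 = 0.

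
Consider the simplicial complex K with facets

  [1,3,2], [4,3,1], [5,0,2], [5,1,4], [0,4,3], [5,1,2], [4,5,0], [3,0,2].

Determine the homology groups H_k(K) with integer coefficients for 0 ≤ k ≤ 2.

H_0 ≅ Z,  H_1 = 0,  H_2 ≅ Z.

Order the vertices as 0 < 1 < 2 < 3 < 4 < 5. Listing each simplex with vertices in this order, K has dimension 2 with simplices:

  0-simplices (6): [0], [1], [2], [3], [4], [5]
  1-simplices (12): [0,2], [0,3], [0,4], [0,5], [1,2], [1,3], [1,4], [1,5], [2,3], [2,5], [3,4], [4,5]
  2-simplices (8): [0,2,3], [0,2,5], [0,3,4], [0,4,5], [1,2,3], [1,2,5], [1,3,4], [1,4,5]

giving chain groups C_0 ≅ Z^6, C_1 ≅ Z^12, C_2 ≅ Z^8.

The boundary map ∂_1: C_1 → C_0 is given by ∂[p,q] = [q] − [p].
The 6×12 boundary matrix has rank 5 and Smith normal form diag(1,1,1,1,1).

The boundary map ∂_2: C_2 → C_1 maps a triangle to the signed sum of its edges. For instance
  ∂[0,2,3] = [2,3] − [0,3] + [0,2],
  ∂[0,4,5] = [4,5] − [0,5] + [0,4].
The resulting 12×8 matrix has rank 7, and its Smith normal form has invariant factors (1,1,1,1,1,1,1).

Now H_k = ker ∂_k / im ∂_{k+1}, so:

  H_0: rank C_0 − rank ∂_1 = 6 − 5 = 1, and the invariant factors of ∂_1 are all 1, so H_0 = Z.
  H_1: rank ker ∂_1 − rank ∂_2 = (12 − 5) − 7 = 0, and the invariant factors of ∂_2 are all 1, so H_1 = 0.
  H_2: rank ker ∂_2 − rank ∂_3 = (8 − 7) − 0 = 1, and there is no ∂_3, so H_2 = Z.

As a check, the Euler characteristic is 6 − 12 + 8 = 2, which agrees with 1 − 0 + 1 = 2.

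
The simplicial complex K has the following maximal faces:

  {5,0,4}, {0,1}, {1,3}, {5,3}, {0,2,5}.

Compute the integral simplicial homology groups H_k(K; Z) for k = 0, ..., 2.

Fix the vertex order 0 < 1 < 2 < 3 < 4 < 5 and write every simplex with vertices in increasing order. Then dim K = 2 and the simplices of K are:

  0-simplices (6): [0], [1], [2], [3], [4], [5]
  1-simplices (8): [0,1], [0,2], [0,4], [0,5], [1,3], [2,5], [3,5], [4,5]
  2-simplices (2): [0,2,5], [0,4,5]

so the chain groups are C_0 ≅ Z^6, C_1 ≅ Z^8, C_2 ≅ Z^2.

Boundary ∂_1: C_1 → C_0 is given by ∂[p,q] = [q] − [p]. For instance
  ∂[0,2] = [2] − [0].
The 6×8 boundary matrix has rank 5 and Smith normal form diag(1,1,1,1,1).

∂_2: C_2 → C_1 maps a triangle to the signed sum of its edges. For instance
  ∂[0,4,5] = [4,5] − [0,5] + [0,4],
  ∂[0,2,5] = [2,5] − [0,5] + [0,2].
As a 8×2 matrix over Z this has rank 2, with invariant factors (1,1).

Now H_k = ker ∂_k / im ∂_{k+1}, so:

  H_0: rank C_0 − rank ∂_1 = 6 − 5 = 1, and the invariant factors of ∂_1 are all 1, so H_0 ≅ Z.
  H_1: rank ker ∂_1 − rank ∂_2 = (8 − 5) − 2 = 1, and the invariant factors of ∂_2 are all 1, so H_1 ≅ Z.
  H_2: rank ker ∂_2 − rank ∂_3 = (2 − 2) − 0 = 0, and there is no ∂_3, so H_2 ≅ 0.

As a check, the Euler characteristic is 6 − 8 + 2 = 0, which agrees with 1 − 1 + 0 = 0.

H_0 ≅ Z,  H_1 ≅ Z,  H_2 = 0.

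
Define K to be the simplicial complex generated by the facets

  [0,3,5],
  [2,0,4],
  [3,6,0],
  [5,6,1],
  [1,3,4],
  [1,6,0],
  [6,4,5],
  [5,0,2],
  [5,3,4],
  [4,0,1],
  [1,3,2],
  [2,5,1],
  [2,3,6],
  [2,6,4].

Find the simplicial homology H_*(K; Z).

We work with the vertex ordering 0 < 1 < 2 < 3 < 4 < 5 < 6. The simplices of K, each written with vertices in increasing order, are:

  0-simplices (7): [0], [1], [2], [3], [4], [5], [6]
  1-simplices (21): [0,1], [0,2], [0,3], [0,4], [0,5], [0,6], [1,2], [1,3], [1,4], [1,5], [1,6], [2,3], [2,4], [2,5], [2,6], [3,4], [3,5], [3,6], [4,5], [4,6], [5,6]
  2-simplices (14): [0,1,4], [0,1,6], [0,2,4], [0,2,5], [0,3,5], [0,3,6], [1,2,3], [1,2,5], [1,3,4], [1,5,6], [2,3,6], [2,4,6], [3,4,5], [4,5,6]

Hence C_0 ≅ Z^7, C_1 ≅ Z^21, C_2 ≅ Z^14.

Boundary ∂_1: C_1 → C_0 sends each edge [p,q] (with p < q) to q − p. For instance
  ∂[0,4] = [4] − [0].
The resulting 7×21 matrix has rank 6, and its Smith normal form has invariant factors (1,1,1,1,1,1).

∂_2: C_2 → C_1 maps a triangle to the signed sum of its edges. For instance
  ∂[1,3,4] = [3,4] − [1,4] + [1,3],
  ∂[0,1,4] = [1,4] − [0,4] + [0,1].
As a 21×14 matrix over Z this has rank 13, with invariant factors (1,1,1,1,1,1,1,1,1,1,1,1,1).

Computing H_k = (kernel of ∂_k) / (image of ∂_{k+1}):

  H_0: rank C_0 − rank ∂_1 = 7 − 6 = 1, and the invariant factors of ∂_1 are all 1, so H_0 = Z.
  H_1: rank ker ∂_1 − rank ∂_2 = (21 − 6) − 13 = 2, and the invariant factors of ∂_2 are all 1, so H_1 = Z^2.
  H_2: rank ker ∂_2 − rank ∂_3 = (14 − 13) − 0 = 1, and there is no ∂_3, so H_2 = Z.

As a check, the Euler characteristic is 7 − 21 + 14 = 0, which agrees with 1 − 2 + 1 = 0.
(K is a triangulation of the torus T^2.)

H_0 = Z,  H_1 = Z^2,  H_2 = Z.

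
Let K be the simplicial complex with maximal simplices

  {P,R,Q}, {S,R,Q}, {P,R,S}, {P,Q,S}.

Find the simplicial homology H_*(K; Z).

H_0 = Z,  H_1 = 0,  H_2 = Z.

K has 4 vertices, 6 edges, 4 triangles.
rank ∂_0 = 0, rank ∂_1 = 3 ⇒ b_0 = 4 − 0 − 3 = 1; all invariant factors of ∂_1 are 1 so no torsion. So H_0 = Z.
rank ∂_1 = 3, rank ∂_2 = 3 ⇒ b_1 = 6 − 3 − 3 = 0; all invariant factors of ∂_2 are 1 so no torsion. So H_1 = 0.
rank ∂_2 = 3, rank ∂_3 = 0 ⇒ b_2 = 4 − 3 − 0 = 1. So H_2 = Z.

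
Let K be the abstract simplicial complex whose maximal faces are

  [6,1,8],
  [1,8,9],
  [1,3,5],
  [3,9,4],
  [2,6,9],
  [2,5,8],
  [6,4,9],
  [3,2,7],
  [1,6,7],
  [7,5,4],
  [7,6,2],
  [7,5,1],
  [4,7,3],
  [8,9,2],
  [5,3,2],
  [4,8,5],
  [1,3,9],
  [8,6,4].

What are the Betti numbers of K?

b_0 = 1, b_1 = 1, b_2 = 0.

We work with the vertex ordering 1 < 2 < 3 < 4 < 5 < 6 < 7 < 8 < 9. The simplices of K, each written with vertices in increasing order, are:

  0-simplices (9): [1], [2], [3], [4], [5], [6], [7], [8], [9]
  1-simplices (27): (27 of them)
  2-simplices (18): [1,3,5], [1,3,9], [1,5,7], [1,6,7], [1,6,8], [1,8,9], [2,3,5], [2,3,7], [2,5,8], [2,6,7], [2,6,9], [2,8,9], [3,4,7], [3,4,9], [4,5,7], [4,5,8], [4,6,8], [4,6,9]

giving chain groups C_0 ≅ Z^9, C_1 ≅ Z^27, C_2 ≅ Z^18.

Boundary ∂_1: C_1 → C_0 is given by ∂[p,q] = [q] − [p]. For instance
  ∂[1,5] = [5] − [1].
This gives a 9×27 integer matrix of rank 8; reducing to Smith normal form yields diagonal entries (1,1,1,1,1,1,1,1).

∂_2: C_2 → C_1 maps a triangle to the signed sum of its edges. For instance
  ∂[2,3,7] = [3,7] − [2,7] + [2,3],
  ∂[1,8,9] = [8,9] − [1,9] + [1,8].
As a 27×18 matrix over Z this has rank 18, with invariant factors (1,1,1,1,1,1,1,1,1,1,1,1,1,1,1,1,1,2).

Now H_k = ker ∂_k / im ∂_{k+1}, so:

  H_0: rank C_0 − rank ∂_1 = 9 − 8 = 1, and the invariant factors of ∂_1 are all 1, so H_0 ≅ Z.
  H_1: rank ker ∂_1 − rank ∂_2 = (27 − 8) − 18 = 1, and ∂_2 has invariant factor 2 > 1, so H_1 ≅ Z ⊕ Z/2Z.
  H_2: rank ker ∂_2 − rank ∂_3 = (18 − 18) − 0 = 0, and there is no ∂_3, so H_2 ≅ 0.

As a check, the Euler characteristic is 9 − 27 + 18 = 0, which agrees with 1 − 1 + 0 = 0.

Hence the Betti numbers are b_0 = 1, b_1 = 1, b_2 = 0.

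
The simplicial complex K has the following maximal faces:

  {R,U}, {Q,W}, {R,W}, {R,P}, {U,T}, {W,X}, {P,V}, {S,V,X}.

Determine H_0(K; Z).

H_0 ≅ Z.

Order the vertices as P < Q < R < S < T < U < V < W < X. Listing each simplex with vertices in this order, K has dimension 2 with simplices:

  0-simplices (9): P, Q, R, S, T, U, V, W, X
  1-simplices (10): PR, PV, QW, RU, RW, SV, SX, TU, VX, WX
  2-simplices (1): SVX

Hence C_0 ≅ Z^9, C_1 ≅ Z^10, C_2 ≅ Z^1.

The boundary map ∂_1: C_1 → C_0 sends each edge [p,q] (with p < q) to q − p. For instance
  ∂RW = W − R.
The resulting 9×10 matrix has rank 8, and its Smith normal form has invariant factors (1,1,1,1,1,1,1,1).

Boundary ∂_2: C_2 → C_1 maps a triangle to the signed sum of its edges. For instance
  ∂SVX = VX − SX + SV.
This gives a 10×1 integer matrix of rank 1; reducing to Smith normal form yields diagonal entries (1).

Computing H_k = (kernel of ∂_k) / (image of ∂_{k+1}):

  H_0: rank C_0 − rank ∂_1 = 9 − 8 = 1, and the invariant factors of ∂_1 are all 1, so H_0 ≅ Z.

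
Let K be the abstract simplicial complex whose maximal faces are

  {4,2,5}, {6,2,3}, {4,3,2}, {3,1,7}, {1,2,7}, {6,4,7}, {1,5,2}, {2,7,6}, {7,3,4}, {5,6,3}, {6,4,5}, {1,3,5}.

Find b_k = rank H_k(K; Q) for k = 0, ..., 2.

b_0 = 1, b_1 = 0, b_2 = 0.

Order the vertices as 1 < 2 < 3 < 4 < 5 < 6 < 7. Listing each simplex with vertices in this order, K has dimension 2 with simplices:

  0-simplices (7): [1], [2], [3], [4], [5], [6], [7]
  1-simplices (18): [1,2], [1,3], [1,5], [1,7], [2,3], [2,4], [2,5], [2,6], [2,7], [3,4], [3,5], [3,6], [3,7], [4,5], [4,6], [4,7], [5,6], [6,7]
  2-simplices (12): [1,2,5], [1,2,7], [1,3,5], [1,3,7], [2,3,4], [2,3,6], [2,4,5], [2,6,7], [3,4,7], [3,5,6], [4,5,6], [4,6,7]

so the chain groups are C_0 ≅ Z^7, C_1 ≅ Z^18, C_2 ≅ Z^12.

The boundary map ∂_1: C_1 → C_0 maps an edge to its endpoints' difference, ∂[p,q] = q − p. For instance
  ∂[3,7] = [7] − [3].
As a 7×18 matrix over Z this has rank 6, with invariant factors (1,1,1,1,1,1).

∂_2: C_2 → C_1 sends each 2-simplex [p,q,r] to [q,r] − [p,r] + [p,q]. For instance
  ∂[1,3,5] = [3,5] − [1,5] + [1,3],
  ∂[2,6,7] = [6,7] − [2,7] + [2,6].
As a 18×12 matrix over Z this has rank 12, with invariant factors (1,1,1,1,1,1,1,1,1,1,1,2).

From H_k ≅ ker(∂_k) / im(∂_{k+1}) we obtain:

  H_0: rank C_0 − rank ∂_1 = 7 − 6 = 1, and the invariant factors of ∂_1 are all 1, so H_0 ≅ Z.
  H_1: rank ker ∂_1 − rank ∂_2 = (18 − 6) − 12 = 0, and ∂_2 has invariant factor 2 > 1, so H_1 ≅ Z/2.
  H_2: rank ker ∂_2 − rank ∂_3 = (12 − 12) − 0 = 0, and there is no ∂_3, so H_2 ≅ 0.

As a check, the Euler characteristic is 7 − 18 + 12 = 1, which agrees with 1 − 0 + 0 = 1.

Hence the Betti numbers are b_0 = 1, b_1 = 0, b_2 = 0.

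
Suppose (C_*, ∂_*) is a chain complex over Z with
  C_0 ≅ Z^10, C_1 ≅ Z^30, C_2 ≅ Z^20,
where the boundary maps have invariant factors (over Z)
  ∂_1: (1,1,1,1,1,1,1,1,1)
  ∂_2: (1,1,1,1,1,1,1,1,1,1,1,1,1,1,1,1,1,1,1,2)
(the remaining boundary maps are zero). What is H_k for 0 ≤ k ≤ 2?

H_0 = Z,  H_1 = Z ⊕ Z/2,  H_2 = 0.

H_0: b_0 = 10 − 0 − 9 = 1; torsion from ∂_1 factors > 1: none. So H_0 = Z.
H_1: b_1 = 30 − 9 − 20 = 1; torsion from ∂_2 factors > 1: [2]. So H_1 = Z ⊕ Z/2.
H_2: b_2 = 20 − 20 − 0 = 0; torsion from ∂_3 factors > 1: none. So H_2 = 0.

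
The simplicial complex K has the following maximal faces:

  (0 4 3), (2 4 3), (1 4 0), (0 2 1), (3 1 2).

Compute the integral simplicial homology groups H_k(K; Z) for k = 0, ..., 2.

H_0 ≅ Z,  H_1 ≅ Z,  H_2 = 0.

Fix the vertex order 0 < 1 < 2 < 3 < 4 and write every simplex with vertices in increasing order. Then dim K = 2 and the simplices of K are:

  0-simplices (5): [0], [1], [2], [3], [4]
  1-simplices (10): [0,1], [0,2], [0,3], [0,4], [1,2], [1,3], [1,4], [2,3], [2,4], [3,4]
  2-simplices (5): [0,1,2], [0,1,4], [0,3,4], [1,2,3], [2,3,4]

giving chain groups C_0 ≅ Z^5, C_1 ≅ Z^10, C_2 ≅ Z^5.

Boundary ∂_1: C_1 → C_0 maps an edge to its endpoints' difference, ∂[p,q] = q − p.
This gives a 5×10 integer matrix of rank 4; reducing to Smith normal form yields diagonal entries (1,1,1,1).

The boundary map ∂_2: C_2 → C_1 sends each 2-simplex [p,q,r] to [q,r] − [p,r] + [p,q]. For instance
  ∂[0,3,4] = [3,4] − [0,4] + [0,3],
  ∂[0,1,4] = [1,4] − [0,4] + [0,1].
As a 10×5 matrix over Z this has rank 5, with invariant factors (1,1,1,1,1).

Computing H_k = (kernel of ∂_k) / (image of ∂_{k+1}):

  H_0: rank C_0 − rank ∂_1 = 5 − 4 = 1, and the invariant factors of ∂_1 are all 1, so H_0 ≅ Z.
  H_1: rank ker ∂_1 − rank ∂_2 = (10 − 4) − 5 = 1, and the invariant factors of ∂_2 are all 1, so H_1 ≅ Z.
  H_2: rank ker ∂_2 − rank ∂_3 = (5 − 5) − 0 = 0, and there is no ∂_3, so H_2 ≅ 0.

As a check, the Euler characteristic is 5 − 10 + 5 = 0, which agrees with 1 − 1 + 0 = 0.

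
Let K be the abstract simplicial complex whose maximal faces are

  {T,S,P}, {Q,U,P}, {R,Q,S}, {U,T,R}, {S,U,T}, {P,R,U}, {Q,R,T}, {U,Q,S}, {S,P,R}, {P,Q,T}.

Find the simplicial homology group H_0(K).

H_0 ≅ Z.

Order the vertices as P < Q < R < S < T < U. Listing each simplex with vertices in this order, K has dimension 2 with simplices:

  0-simplices (6): P, Q, R, S, T, U
  1-simplices (15): PQ, PR, PS, PT, PU, QR, QS, QT, QU, RS, RT, RU, ST, SU, TU
  2-simplices (10): PQT, PQU, PRS, PRU, PST, QRS, QRT, QSU, RTU, STU

giving chain groups C_0 ≅ Z^6, C_1 ≅ Z^15, C_2 ≅ Z^10.

∂_1: C_1 → C_0 sends each edge [p,q] (with p < q) to q − p.
The 6×15 boundary matrix has rank 5 and Smith normal form diag(1,1,1,1,1).

The boundary map ∂_2: C_2 → C_1 maps a triangle to the signed sum of its edges. For instance
  ∂RTU = TU − RU + RT,
  ∂QRS = RS − QS + QR.
This gives a 15×10 integer matrix of rank 10; reducing to Smith normal form yields diagonal entries (1,1,1,1,1,1,1,1,1,2).

Computing H_k = (kernel of ∂_k) / (image of ∂_{k+1}):

  H_0: rank C_0 − rank ∂_1 = 6 − 5 = 1, and the invariant factors of ∂_1 are all 1, so H_0 = Z.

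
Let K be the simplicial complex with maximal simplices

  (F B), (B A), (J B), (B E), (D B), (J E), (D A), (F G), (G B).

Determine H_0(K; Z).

H_0 ≅ Z.

K has 7 vertices, 9 edges.
rank ∂_0 = 0, rank ∂_1 = 6 ⇒ b_0 = 7 − 0 − 6 = 1; all invariant factors of ∂_1 are 1 so no torsion. So H_0 = Z.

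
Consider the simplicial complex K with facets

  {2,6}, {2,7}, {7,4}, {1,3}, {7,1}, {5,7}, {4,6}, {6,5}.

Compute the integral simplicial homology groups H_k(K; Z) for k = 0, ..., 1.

H_0 = Z,  H_1 = Z^2.

Take the total order 1 < 2 < 3 < 4 < 5 < 6 < 7 on the vertex set. Then K (dimension 1) consists of the simplices:

  0-simplices (7): [1], [2], [3], [4], [5], [6], [7]
  1-simplices (8): [1,3], [1,7], [2,6], [2,7], [4,6], [4,7], [5,6], [5,7]

so the chain groups are C_0 ≅ Z^7, C_1 ≅ Z^8.

The boundary map ∂_1: C_1 → C_0 is given by ∂[p,q] = [q] − [p].
The resulting 7×8 matrix has rank 6, and its Smith normal form has invariant factors (1,1,1,1,1,1).

Reading off H_k = ker ∂_k / im ∂_{k+1}:

  H_0: rank C_0 − rank ∂_1 = 7 − 6 = 1, and the invariant factors of ∂_1 are all 1, so H_0 = Z.
  H_1: rank ker ∂_1 − rank ∂_2 = (8 − 6) − 0 = 2, and there is no ∂_2, so H_1 = Z^2.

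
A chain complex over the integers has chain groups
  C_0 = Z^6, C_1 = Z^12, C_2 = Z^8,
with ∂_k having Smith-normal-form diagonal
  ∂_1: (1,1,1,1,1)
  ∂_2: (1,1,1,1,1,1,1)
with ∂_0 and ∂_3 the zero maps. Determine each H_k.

H_0 ≅ Z,  H_1 = 0,  H_2 ≅ Z.

H_0: b_0 = 6 − 0 − 5 = 1; torsion from ∂_1 factors > 1: none. So H_0 ≅ Z.
H_1: b_1 = 12 − 5 − 7 = 0; torsion from ∂_2 factors > 1: none. So H_1 ≅ 0.
H_2: b_2 = 8 − 7 − 0 = 1; torsion from ∂_3 factors > 1: none. So H_2 ≅ Z.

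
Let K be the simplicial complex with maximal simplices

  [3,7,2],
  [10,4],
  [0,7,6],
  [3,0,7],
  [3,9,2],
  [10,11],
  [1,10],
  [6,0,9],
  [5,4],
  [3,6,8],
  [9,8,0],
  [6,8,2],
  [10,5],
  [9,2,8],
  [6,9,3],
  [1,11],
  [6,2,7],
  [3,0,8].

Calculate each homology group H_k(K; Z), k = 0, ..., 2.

H_0 = Z^2,  H_1 = Z^2 × Z/2,  H_2 = 0.

Fix the vertex order 0 < 1 < 2 < 3 < 4 < 5 < 6 < 7 < 8 < 9 < 10 < 11 and write every simplex with vertices in increasing order. Then dim K = 2 and the simplices of K are:

  0-simplices (12): [0], [1], [2], [3], [4], [5], [6], [7], [8], [9], [10], [11]
  1-simplices (24): (24 of them)
  2-simplices (12): [0,3,7], [0,3,8], [0,6,7], [0,6,9], [0,8,9], [2,3,7], [2,3,9], [2,6,7], [2,6,8], [2,8,9], [3,6,8], [3,6,9]

giving chain groups C_0 ≅ Z^12, C_1 ≅ Z^24, C_2 ≅ Z^12.

∂_1: C_1 → C_0 is given by ∂[p,q] = [q] − [p]. For instance
  ∂[3,8] = [8] − [3].
As a 12×24 matrix over Z this has rank 10, with invariant factors (1,1,1,1,1,1,1,1,1,1).

∂_2: C_2 → C_1 maps a triangle to the signed sum of its edges. For instance
  ∂[3,6,9] = [6,9] − [3,9] + [3,6],
  ∂[0,3,8] = [3,8] − [0,8] + [0,3].
As a 24×12 matrix over Z this has rank 12, with invariant factors (1,1,1,1,1,1,1,1,1,1,1,2).

Reading off H_k = ker ∂_k / im ∂_{k+1}:

  H_0: rank C_0 − rank ∂_1 = 12 − 10 = 2, and the invariant factors of ∂_1 are all 1, so H_0 ≅ Z^2.
  H_1: rank ker ∂_1 − rank ∂_2 = (24 − 10) − 12 = 2, and ∂_2 has invariant factor 2 > 1, so H_1 ≅ Z^2 × Z/2.
  H_2: rank ker ∂_2 − rank ∂_3 = (12 − 12) − 0 = 0, and there is no ∂_3, so H_2 ≅ 0.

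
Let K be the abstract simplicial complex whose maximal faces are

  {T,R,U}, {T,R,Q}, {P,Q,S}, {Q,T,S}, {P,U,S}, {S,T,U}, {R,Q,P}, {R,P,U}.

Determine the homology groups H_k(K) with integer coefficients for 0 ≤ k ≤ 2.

H_0 ≅ Z,  H_1 = 0,  H_2 ≅ Z.

Fix the vertex order P < Q < R < S < T < U and write every simplex with vertices in increasing order. Then dim K = 2 and the simplices of K are:

  0-simplices (6): P, Q, R, S, T, U
  1-simplices (12): PQ, PR, PS, PU, QR, QS, QT, RT, RU, ST, SU, TU
  2-simplices (8): PQR, PQS, PRU, PSU, QRT, QST, RTU, STU

Hence C_0 ≅ Z^6, C_1 ≅ Z^12, C_2 ≅ Z^8.

The boundary map ∂_1: C_1 → C_0 maps an edge to its endpoints' difference, ∂[p,q] = q − p.
As a 6×12 matrix over Z this has rank 5, with invariant factors (1,1,1,1,1).

∂_2: C_2 → C_1 maps a triangle to the signed sum of its edges. For instance
  ∂PRU = RU − PU + PR,
  ∂PQS = QS − PS + PQ.
The 12×8 boundary matrix has rank 7 and Smith normal form diag(1,1,1,1,1,1,1).

From H_k ≅ ker(∂_k) / im(∂_{k+1}) we obtain:

  H_0: rank C_0 − rank ∂_1 = 6 − 5 = 1, and the invariant factors of ∂_1 are all 1, so H_0 = Z.
  H_1: rank ker ∂_1 − rank ∂_2 = (12 − 5) − 7 = 0, and the invariant factors of ∂_2 are all 1, so H_1 = 0.
  H_2: rank ker ∂_2 − rank ∂_3 = (8 − 7) − 0 = 1, and there is no ∂_3, so H_2 = Z.

As a check, the Euler characteristic is 6 − 12 + 8 = 2, which agrees with 1 − 0 + 1 = 2.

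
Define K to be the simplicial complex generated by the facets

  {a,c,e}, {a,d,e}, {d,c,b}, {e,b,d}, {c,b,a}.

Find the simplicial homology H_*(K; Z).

Fix the vertex order a < b < c < d < e and write every simplex with vertices in increasing order. Then dim K = 2 and the simplices of K are:

  0-simplices (5): a, b, c, d, e
  1-simplices (10): ab, ac, ad, ae, bc, bd, be, cd, ce, de
  2-simplices (5): abc, ace, ade, bcd, bde

giving chain groups C_0 ≅ Z^5, C_1 ≅ Z^10, C_2 ≅ Z^5.

The boundary map ∂_1: C_1 → C_0 maps an edge to its endpoints' difference, ∂[p,q] = q − p.
As a 5×10 matrix over Z this has rank 4, with invariant factors (1,1,1,1).

The boundary map ∂_2: C_2 → C_1 acts by ∂[p,q,r] = [q,r] − [p,r] + [p,q]. For instance
  ∂bde = de − be + bd,
  ∂ade = de − ae + ad.
The 10×5 boundary matrix has rank 5 and Smith normal form diag(1,1,1,1,1).

Now H_k = ker ∂_k / im ∂_{k+1}, so:

  H_0: rank C_0 − rank ∂_1 = 5 − 4 = 1, and the invariant factors of ∂_1 are all 1, so H_0 = Z.
  H_1: rank ker ∂_1 − rank ∂_2 = (10 − 4) − 5 = 1, and the invariant factors of ∂_2 are all 1, so H_1 = Z.
  H_2: rank ker ∂_2 − rank ∂_3 = (5 − 5) − 0 = 0, and there is no ∂_3, so H_2 = 0.

H_0 ≅ Z,  H_1 ≅ Z,  H_2 = 0.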